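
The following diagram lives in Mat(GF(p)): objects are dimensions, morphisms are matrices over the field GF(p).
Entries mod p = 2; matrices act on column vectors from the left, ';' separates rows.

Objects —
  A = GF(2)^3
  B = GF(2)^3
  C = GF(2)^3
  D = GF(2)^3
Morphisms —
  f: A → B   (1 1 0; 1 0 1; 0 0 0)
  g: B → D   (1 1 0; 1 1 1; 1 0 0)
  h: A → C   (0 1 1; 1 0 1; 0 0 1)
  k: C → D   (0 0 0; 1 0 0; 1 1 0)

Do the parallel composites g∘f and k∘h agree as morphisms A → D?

Answer: DOES NOT COMMUTE

Derivation:
1) trace f;g:
  e0=⟨1,0,0⟩ f→⟨1,1,0⟩ g→⟨0,0,1⟩
  e1=⟨0,1,0⟩ f→⟨1,0,0⟩ g→⟨1,1,1⟩
  e2=⟨0,0,1⟩ f→⟨0,1,0⟩ g→⟨1,1,0⟩
  ⟦path⟧₁ = (0 1 1; 0 1 1; 1 1 0)
2) trace h;k:
  e0=⟨1,0,0⟩ h→⟨0,1,0⟩ k→⟨0,0,1⟩
  e1=⟨0,1,0⟩ h→⟨1,0,0⟩ k→⟨0,1,1⟩
  e2=⟨0,0,1⟩ h→⟨1,1,1⟩ k→⟨0,1,0⟩
  ⟦path⟧₂ = (0 0 0; 0 1 1; 1 1 0)
Equal? distinct morphisms ✗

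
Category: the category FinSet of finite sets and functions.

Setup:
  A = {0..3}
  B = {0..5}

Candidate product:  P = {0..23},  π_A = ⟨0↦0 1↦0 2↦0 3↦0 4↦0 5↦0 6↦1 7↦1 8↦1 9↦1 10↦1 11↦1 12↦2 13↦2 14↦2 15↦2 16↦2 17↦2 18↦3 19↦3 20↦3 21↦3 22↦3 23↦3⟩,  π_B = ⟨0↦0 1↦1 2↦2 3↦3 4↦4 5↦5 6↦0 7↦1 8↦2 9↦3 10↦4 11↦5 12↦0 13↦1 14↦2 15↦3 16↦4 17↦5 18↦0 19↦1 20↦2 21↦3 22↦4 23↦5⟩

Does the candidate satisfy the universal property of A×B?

Answer: VALID PRODUCT

Derivation:
|A|·|B| = 4·6 = 24;  |P| = 24
Check the pairing map k ↦ (π_A(k), π_B(k)):
  0 ↦ (0,0)
  1 ↦ (0,1)
  2 ↦ (0,2)
  3 ↦ (0,3)
  4 ↦ (0,4)
  5 ↦ (0,5)
  6 ↦ (1,0)
  7 ↦ (1,1)
  8 ↦ (1,2)
  9 ↦ (1,3)
  10 ↦ (1,4)
  11 ↦ (1,5)
  12 ↦ (2,0)
  13 ↦ (2,1)
  14 ↦ (2,2)
  15 ↦ (2,3)
  16 ↦ (2,4)
  17 ↦ (2,5)
  18 ↦ (3,0)
  19 ↦ (3,1)
  20 ↦ (3,2)
  21 ↦ (3,3)
  22 ↦ (3,4)
  23 ↦ (3,5)
distinct pairs in image: 24 / 24 needed
  → bijection onto A×B; projections well-typed.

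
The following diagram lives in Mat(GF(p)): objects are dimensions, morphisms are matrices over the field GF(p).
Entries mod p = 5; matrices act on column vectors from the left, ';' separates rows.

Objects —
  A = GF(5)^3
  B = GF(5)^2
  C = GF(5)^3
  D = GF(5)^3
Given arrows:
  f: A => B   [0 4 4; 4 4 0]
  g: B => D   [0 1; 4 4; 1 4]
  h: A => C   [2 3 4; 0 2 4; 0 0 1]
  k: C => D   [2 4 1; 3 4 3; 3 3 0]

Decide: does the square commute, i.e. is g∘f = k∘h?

Answer: COMMUTES

Derivation:
1) trace f;g:
  e0=(1,0,0) f=>(0,4) g=>(4,1,1)
  e1=(0,1,0) f=>(4,4) g=>(4,2,0)
  e2=(0,0,1) f=>(4,0) g=>(0,1,4)
  ⟦path⟧₁ = [4 4 0; 1 2 1; 1 0 4]
2) trace h;k:
  e0=(1,0,0) h=>(2,0,0) k=>(4,1,1)
  e1=(0,1,0) h=>(3,2,0) k=>(4,2,0)
  e2=(0,0,1) h=>(4,4,1) k=>(0,1,4)
  ⟦path⟧₂ = [4 4 0; 1 2 1; 1 0 4]
Equal? equal; square commutes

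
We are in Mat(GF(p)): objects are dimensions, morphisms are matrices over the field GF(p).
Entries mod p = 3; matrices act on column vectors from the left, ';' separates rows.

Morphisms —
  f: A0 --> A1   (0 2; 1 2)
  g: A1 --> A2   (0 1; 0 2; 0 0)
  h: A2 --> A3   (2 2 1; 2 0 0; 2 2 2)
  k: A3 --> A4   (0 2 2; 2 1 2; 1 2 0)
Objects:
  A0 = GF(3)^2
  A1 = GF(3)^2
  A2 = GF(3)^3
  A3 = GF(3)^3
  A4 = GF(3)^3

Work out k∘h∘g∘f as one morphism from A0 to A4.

  e0=⟨1,0⟩ f-->⟨0,1⟩ g-->⟨1,2,0⟩ h-->⟨0,2,0⟩ k-->⟨1,2,1⟩
  e1=⟨0,1⟩ f-->⟨2,2⟩ g-->⟨2,1,0⟩ h-->⟨0,1,0⟩ k-->⟨2,1,2⟩
⟦path⟧: (1 2; 2 1; 1 2)

Answer: (1 2; 2 1; 1 2)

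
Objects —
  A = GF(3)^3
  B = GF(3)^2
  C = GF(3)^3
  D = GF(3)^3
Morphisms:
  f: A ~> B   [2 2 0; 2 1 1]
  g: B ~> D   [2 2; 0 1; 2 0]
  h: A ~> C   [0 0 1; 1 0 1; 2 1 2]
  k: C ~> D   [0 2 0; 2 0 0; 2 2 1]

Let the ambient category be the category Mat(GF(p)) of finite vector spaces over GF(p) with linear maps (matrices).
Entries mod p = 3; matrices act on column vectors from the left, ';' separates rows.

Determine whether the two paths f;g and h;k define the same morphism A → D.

Answer: DOES NOT COMMUTE

Trace:
Path 1 = f;g:
  e0=[1,0,0] f~>[2,2] g~>[2,2,1]
  e1=[0,1,0] f~>[2,1] g~>[0,1,1]
  e2=[0,0,1] f~>[0,1] g~>[2,1,0]
  composite₁ = [2 0 2; 2 1 1; 1 1 0]
Path 2 = h;k:
  e0=[1,0,0] h~>[0,1,2] k~>[2,0,1]
  e1=[0,1,0] h~>[0,0,1] k~>[0,0,1]
  e2=[0,0,1] h~>[1,1,2] k~>[2,2,0]
  composite₂ = [2 0 2; 0 0 2; 1 1 0]
Equal? NO — does not commute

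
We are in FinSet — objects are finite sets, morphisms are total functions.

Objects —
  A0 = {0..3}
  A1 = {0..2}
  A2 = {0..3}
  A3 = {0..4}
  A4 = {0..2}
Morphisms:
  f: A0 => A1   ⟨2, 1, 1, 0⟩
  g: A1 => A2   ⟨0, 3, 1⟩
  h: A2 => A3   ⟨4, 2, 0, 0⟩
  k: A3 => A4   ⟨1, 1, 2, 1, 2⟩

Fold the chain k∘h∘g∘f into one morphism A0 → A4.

  0 f=>2 g=>1 h=>2 k=>2
  1 f=>1 g=>3 h=>0 k=>1
  2 f=>1 g=>3 h=>0 k=>1
  3 f=>0 g=>0 h=>4 k=>2
⟦path⟧: ⟨2, 1, 1, 2⟩

Answer: ⟨2, 1, 1, 2⟩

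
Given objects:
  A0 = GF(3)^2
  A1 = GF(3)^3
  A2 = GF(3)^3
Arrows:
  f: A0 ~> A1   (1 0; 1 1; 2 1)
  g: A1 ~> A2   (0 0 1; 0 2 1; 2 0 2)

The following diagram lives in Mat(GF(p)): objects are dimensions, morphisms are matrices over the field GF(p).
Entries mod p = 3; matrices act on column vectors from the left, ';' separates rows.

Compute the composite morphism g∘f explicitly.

  e0=[1,0] f~>[1,1,2] g~>[2,1,0]
  e1=[0,1] f~>[0,1,1] g~>[1,0,2]
result: (2 1; 1 0; 0 2)

Answer: (2 1; 1 0; 0 2)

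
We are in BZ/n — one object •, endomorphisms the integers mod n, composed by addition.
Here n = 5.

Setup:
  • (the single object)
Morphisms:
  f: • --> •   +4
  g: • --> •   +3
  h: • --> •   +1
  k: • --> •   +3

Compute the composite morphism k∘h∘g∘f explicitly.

  0 +4≡4 +3≡2 +1≡3 +3≡1  (mod 5)
composite: +1

Answer: +1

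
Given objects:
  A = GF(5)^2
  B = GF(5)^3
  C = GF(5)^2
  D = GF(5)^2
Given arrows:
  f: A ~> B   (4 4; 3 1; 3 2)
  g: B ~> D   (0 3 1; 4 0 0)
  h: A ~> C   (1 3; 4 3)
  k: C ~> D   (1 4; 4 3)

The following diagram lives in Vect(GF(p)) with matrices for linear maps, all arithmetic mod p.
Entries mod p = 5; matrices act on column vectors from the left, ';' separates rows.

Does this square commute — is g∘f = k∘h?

Answer: COMMUTES

Work:
Path 1 = f;g:
  e0=⟨1,0⟩ f~>⟨4,3,3⟩ g~>⟨2,1⟩
  e1=⟨0,1⟩ f~>⟨4,1,2⟩ g~>⟨0,1⟩
  result₁ = (2 0; 1 1)
Path 2 = h;k:
  e0=⟨1,0⟩ h~>⟨1,4⟩ k~>⟨2,1⟩
  e1=⟨0,1⟩ h~>⟨3,3⟩ k~>⟨0,1⟩
  result₂ = (2 0; 1 1)
Equal? YES — commutes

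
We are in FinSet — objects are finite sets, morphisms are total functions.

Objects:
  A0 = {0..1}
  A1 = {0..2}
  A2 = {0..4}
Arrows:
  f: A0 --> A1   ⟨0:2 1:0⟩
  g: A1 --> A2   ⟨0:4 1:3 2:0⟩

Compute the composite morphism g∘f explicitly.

  0 f-->2 g-->0
  1 f-->0 g-->4
composite: ⟨0:0 1:4⟩

Answer: ⟨0:0 1:4⟩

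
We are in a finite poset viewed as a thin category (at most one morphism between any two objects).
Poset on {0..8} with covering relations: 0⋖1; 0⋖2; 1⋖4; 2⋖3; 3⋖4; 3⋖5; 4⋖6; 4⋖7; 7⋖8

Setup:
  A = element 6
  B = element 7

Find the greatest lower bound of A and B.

Answer: A∧B = 4

Trace:
{x : x≤A ∧ x≤B} = {0,1,2,3,4}  (A=6, B=7)
  0 ≤ 4
  1 ≤ 4
  2 ≤ 4
  3 ≤ 4
  4 ≤ 4
glb = 4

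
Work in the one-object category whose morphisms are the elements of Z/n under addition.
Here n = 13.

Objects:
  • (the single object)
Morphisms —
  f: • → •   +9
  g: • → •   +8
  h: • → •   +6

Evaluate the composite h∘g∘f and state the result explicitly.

  0 +9≡9 +8≡4 +6≡10  (mod 13)
result: +10

Answer: +10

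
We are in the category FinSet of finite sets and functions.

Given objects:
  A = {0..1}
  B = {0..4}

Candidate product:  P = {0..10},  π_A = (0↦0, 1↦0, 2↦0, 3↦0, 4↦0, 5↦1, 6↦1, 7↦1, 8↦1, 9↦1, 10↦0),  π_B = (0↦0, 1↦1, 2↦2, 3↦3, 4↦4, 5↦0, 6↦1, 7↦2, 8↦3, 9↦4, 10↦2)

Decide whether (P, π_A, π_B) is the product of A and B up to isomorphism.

|A|·|B| = 2·5 = 10;  |P| = 11
  → cardinalities differ; no bijection possible.

Answer: NOT A VALID PRODUCT — |P|=11 ≠ |A|·|B|=10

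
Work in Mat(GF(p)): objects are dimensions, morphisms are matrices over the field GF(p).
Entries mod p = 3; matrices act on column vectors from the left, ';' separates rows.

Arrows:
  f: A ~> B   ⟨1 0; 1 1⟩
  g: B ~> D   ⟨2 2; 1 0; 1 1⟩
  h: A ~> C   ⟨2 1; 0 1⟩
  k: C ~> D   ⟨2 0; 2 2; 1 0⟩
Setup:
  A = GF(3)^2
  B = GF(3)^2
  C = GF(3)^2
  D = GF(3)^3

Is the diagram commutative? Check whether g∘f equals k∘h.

Answer: DOES NOT COMMUTE

Trace:
Along f;g (path 1):
  e0=(1,0) f~>(1,1) g~>(1,1,2)
  e1=(0,1) f~>(0,1) g~>(2,0,1)
  composite₁ = ⟨1 2; 1 0; 2 1⟩
Along h;k (path 2):
  e0=(1,0) h~>(2,0) k~>(1,1,2)
  e1=(0,1) h~>(1,1) k~>(2,1,1)
  composite₂ = ⟨1 2; 1 1; 2 1⟩
Equal? differ; not commutative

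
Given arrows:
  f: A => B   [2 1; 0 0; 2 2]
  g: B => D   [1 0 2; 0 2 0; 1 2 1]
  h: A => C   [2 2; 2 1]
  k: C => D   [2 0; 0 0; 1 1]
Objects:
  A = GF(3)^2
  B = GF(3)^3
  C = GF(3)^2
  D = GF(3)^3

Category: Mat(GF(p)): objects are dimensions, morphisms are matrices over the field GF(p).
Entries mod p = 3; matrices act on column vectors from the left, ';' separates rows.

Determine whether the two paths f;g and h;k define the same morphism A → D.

Answer: DOES NOT COMMUTE

Derivation:
1) trace f;g:
  e0=[1,0] f=>[2,0,2] g=>[0,0,1]
  e1=[0,1] f=>[1,0,2] g=>[2,0,0]
  composite₁ = [0 2; 0 0; 1 0]
2) trace h;k:
  e0=[1,0] h=>[2,2] k=>[1,0,1]
  e1=[0,1] h=>[2,1] k=>[1,0,0]
  composite₂ = [1 1; 0 0; 1 0]
Equal? distinct morphisms ✗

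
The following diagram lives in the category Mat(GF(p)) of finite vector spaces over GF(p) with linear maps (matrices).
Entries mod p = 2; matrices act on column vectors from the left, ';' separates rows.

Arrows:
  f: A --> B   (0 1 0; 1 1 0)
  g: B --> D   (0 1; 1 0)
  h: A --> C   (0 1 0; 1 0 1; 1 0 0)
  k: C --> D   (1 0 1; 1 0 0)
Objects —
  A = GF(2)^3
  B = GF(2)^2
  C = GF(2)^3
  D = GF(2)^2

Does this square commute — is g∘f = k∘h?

Answer: COMMUTES

Work:
Along f;g (path 1):
  e0=(1,0,0) f-->(0,1) g-->(1,0)
  e1=(0,1,0) f-->(1,1) g-->(1,1)
  e2=(0,0,1) f-->(0,0) g-->(0,0)
  composite₁ = (1 1 0; 0 1 0)
Along h;k (path 2):
  e0=(1,0,0) h-->(0,1,1) k-->(1,0)
  e1=(0,1,0) h-->(1,0,0) k-->(1,1)
  e2=(0,0,1) h-->(0,1,0) k-->(0,0)
  composite₂ = (1 1 0; 0 1 0)
Equal? same morphism ✓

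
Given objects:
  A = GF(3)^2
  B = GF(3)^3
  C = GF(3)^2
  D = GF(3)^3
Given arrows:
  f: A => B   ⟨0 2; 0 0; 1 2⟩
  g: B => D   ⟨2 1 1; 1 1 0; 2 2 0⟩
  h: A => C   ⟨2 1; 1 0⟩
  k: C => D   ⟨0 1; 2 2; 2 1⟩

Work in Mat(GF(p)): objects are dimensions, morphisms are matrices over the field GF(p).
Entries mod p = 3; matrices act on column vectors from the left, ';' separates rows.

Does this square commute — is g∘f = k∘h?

Answer: DOES NOT COMMUTE

Work:
Along f;g (path 1):
  e0=(1,0) f=>(0,0,1) g=>(1,0,0)
  e1=(0,1) f=>(2,0,2) g=>(0,2,1)
  result₁ = ⟨1 0; 0 2; 0 1⟩
Along h;k (path 2):
  e0=(1,0) h=>(2,1) k=>(1,0,2)
  e1=(0,1) h=>(1,0) k=>(0,2,2)
  result₂ = ⟨1 0; 0 2; 2 2⟩
Equal? distinct morphisms ✗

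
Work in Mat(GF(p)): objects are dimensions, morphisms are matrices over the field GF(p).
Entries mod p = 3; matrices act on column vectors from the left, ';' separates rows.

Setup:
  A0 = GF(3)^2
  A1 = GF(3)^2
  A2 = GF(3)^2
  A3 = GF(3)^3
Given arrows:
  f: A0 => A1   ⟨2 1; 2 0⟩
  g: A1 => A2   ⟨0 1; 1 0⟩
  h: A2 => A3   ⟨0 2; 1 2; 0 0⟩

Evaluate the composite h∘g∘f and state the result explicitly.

  e0=⟨1,0⟩ f=>⟨2,2⟩ g=>⟨2,2⟩ h=>⟨1,0,0⟩
  e1=⟨0,1⟩ f=>⟨1,0⟩ g=>⟨0,1⟩ h=>⟨2,2,0⟩
result: ⟨1 2; 0 2; 0 0⟩

Answer: ⟨1 2; 0 2; 0 0⟩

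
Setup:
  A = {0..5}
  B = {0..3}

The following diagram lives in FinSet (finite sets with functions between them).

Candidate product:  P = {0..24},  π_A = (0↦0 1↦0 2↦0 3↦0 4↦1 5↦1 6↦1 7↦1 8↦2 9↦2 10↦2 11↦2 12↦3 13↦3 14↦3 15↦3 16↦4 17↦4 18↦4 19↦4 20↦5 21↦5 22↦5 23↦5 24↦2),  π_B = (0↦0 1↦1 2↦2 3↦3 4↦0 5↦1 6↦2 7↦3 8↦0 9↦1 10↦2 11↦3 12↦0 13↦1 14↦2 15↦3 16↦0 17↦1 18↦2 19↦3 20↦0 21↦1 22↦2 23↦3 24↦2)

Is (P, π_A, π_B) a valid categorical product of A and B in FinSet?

|A|·|B| = 6·4 = 24;  |P| = 25
  → cardinalities differ; no bijection possible.

Answer: NOT A VALID PRODUCT — |P|=25 ≠ |A|·|B|=24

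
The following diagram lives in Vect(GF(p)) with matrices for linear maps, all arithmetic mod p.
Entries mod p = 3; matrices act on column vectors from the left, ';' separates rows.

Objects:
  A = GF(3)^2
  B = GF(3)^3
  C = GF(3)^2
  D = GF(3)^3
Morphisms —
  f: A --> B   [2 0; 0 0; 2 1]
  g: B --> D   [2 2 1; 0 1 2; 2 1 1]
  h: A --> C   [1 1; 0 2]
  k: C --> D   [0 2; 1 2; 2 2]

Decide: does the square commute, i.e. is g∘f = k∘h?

Answer: DOES NOT COMMUTE

Trace:
Along f;g (path 1):
  e0=(1,0) f-->(2,0,2) g-->(0,1,0)
  e1=(0,1) f-->(0,0,1) g-->(1,2,1)
  composite₁ = [0 1; 1 2; 0 1]
Along h;k (path 2):
  e0=(1,0) h-->(1,0) k-->(0,1,2)
  e1=(0,1) h-->(1,2) k-->(1,2,0)
  composite₂ = [0 1; 1 2; 2 0]
Equal? differ; not commutative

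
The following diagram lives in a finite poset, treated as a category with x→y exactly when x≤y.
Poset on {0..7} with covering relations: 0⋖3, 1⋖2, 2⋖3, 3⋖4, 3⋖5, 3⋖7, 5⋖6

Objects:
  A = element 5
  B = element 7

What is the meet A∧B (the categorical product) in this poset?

Answer: A∧B = 3

Derivation:
Common predecessors of 5,7: {0,1,2,3}
  0 <= 3
  1 <= 3
  2 <= 3
  3 <= 3
glb = 3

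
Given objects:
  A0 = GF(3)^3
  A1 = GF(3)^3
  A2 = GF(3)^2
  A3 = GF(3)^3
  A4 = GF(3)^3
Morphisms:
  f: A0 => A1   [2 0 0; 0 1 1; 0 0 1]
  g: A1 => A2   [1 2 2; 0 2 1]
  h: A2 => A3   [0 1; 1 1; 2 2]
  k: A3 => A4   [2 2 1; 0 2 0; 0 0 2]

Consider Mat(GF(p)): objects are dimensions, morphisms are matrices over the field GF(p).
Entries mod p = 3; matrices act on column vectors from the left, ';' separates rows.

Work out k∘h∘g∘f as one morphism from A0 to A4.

Answer: [2 2 1; 1 2 2; 2 1 1]

Trace:
  e0=⟨1,0,0⟩ f=>⟨2,0,0⟩ g=>⟨2,0⟩ h=>⟨0,2,1⟩ k=>⟨2,1,2⟩
  e1=⟨0,1,0⟩ f=>⟨0,1,0⟩ g=>⟨2,2⟩ h=>⟨2,1,2⟩ k=>⟨2,2,1⟩
  e2=⟨0,0,1⟩ f=>⟨0,1,1⟩ g=>⟨1,0⟩ h=>⟨0,1,2⟩ k=>⟨1,2,1⟩
composite: [2 2 1; 1 2 2; 2 1 1]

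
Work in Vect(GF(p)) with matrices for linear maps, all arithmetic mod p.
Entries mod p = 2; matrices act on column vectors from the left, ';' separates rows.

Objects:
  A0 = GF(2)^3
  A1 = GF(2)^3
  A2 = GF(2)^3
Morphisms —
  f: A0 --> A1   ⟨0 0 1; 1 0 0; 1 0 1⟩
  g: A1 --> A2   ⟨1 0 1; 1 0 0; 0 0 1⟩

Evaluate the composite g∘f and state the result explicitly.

  e0=[1,0,0] f-->[0,1,1] g-->[1,0,1]
  e1=[0,1,0] f-->[0,0,0] g-->[0,0,0]
  e2=[0,0,1] f-->[1,0,1] g-->[0,1,1]
result: ⟨1 0 0; 0 0 1; 1 0 1⟩

Answer: ⟨1 0 0; 0 0 1; 1 0 1⟩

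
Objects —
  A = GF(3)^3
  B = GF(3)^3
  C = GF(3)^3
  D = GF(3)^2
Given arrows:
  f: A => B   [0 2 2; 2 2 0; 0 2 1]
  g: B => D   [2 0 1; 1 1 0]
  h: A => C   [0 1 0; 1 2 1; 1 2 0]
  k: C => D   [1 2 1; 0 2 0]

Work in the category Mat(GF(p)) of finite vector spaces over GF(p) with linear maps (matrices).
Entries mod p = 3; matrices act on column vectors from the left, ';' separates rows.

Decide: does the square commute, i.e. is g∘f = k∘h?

Answer: DOES NOT COMMUTE

Trace:
Path 1 = f;g:
  e0=⟨1,0,0⟩ f=>⟨0,2,0⟩ g=>⟨0,2⟩
  e1=⟨0,1,0⟩ f=>⟨2,2,2⟩ g=>⟨0,1⟩
  e2=⟨0,0,1⟩ f=>⟨2,0,1⟩ g=>⟨2,2⟩
  result₁ = [0 0 2; 2 1 2]
Path 2 = h;k:
  e0=⟨1,0,0⟩ h=>⟨0,1,1⟩ k=>⟨0,2⟩
  e1=⟨0,1,0⟩ h=>⟨1,2,2⟩ k=>⟨1,1⟩
  e2=⟨0,0,1⟩ h=>⟨0,1,0⟩ k=>⟨2,2⟩
  result₂ = [0 1 2; 2 1 2]
Equal? distinct morphisms ✗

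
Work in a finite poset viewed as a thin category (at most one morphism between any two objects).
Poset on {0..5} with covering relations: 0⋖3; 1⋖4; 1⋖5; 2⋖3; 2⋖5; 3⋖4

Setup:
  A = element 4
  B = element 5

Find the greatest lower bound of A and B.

Answer: NO MEET EXISTS

Trace:
Lower bounds of A=4 and B=5: {1,2}
  maximal lower bounds 1 and 2 are incomparable: neither 1<=2 nor 2<=1
→ no greatest lower bound exists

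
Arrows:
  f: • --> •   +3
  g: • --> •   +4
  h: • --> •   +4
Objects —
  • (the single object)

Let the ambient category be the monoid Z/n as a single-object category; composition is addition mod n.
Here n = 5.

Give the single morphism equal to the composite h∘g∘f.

Answer: +1

Work:
  0 +3≡3 +4≡2 +4≡1  (mod 5)
composite: +1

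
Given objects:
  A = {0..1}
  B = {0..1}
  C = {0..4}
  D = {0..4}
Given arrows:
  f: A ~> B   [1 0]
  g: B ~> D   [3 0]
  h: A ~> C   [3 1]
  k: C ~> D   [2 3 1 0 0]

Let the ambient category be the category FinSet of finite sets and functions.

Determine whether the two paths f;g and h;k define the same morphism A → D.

Answer: COMMUTES

Trace:
1) trace f;g:
  0 f~>1 g~>0
  1 f~>0 g~>3
  composite₁ = [0 3]
2) trace h;k:
  0 h~>3 k~>0
  1 h~>1 k~>3
  composite₂ = [0 3]
Equal? same morphism ✓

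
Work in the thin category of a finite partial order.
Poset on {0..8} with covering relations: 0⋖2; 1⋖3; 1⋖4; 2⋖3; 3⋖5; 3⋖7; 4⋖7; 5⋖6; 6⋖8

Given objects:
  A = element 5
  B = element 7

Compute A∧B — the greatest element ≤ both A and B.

Answer: A∧B = 3

Trace:
{x : x<=A ∧ x<=B} = {0,1,2,3}  (A=5, B=7)
  0 <= 3
  1 <= 3
  2 <= 3
  3 <= 3
glb = 3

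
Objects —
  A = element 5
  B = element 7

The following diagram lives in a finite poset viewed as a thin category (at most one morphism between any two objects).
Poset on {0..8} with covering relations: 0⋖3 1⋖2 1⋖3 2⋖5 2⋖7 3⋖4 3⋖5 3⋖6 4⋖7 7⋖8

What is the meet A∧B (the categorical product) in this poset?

Answer: NO MEET EXISTS

Derivation:
Common predecessors of 5,7: {0,1,2,3}
  maximal lower bounds 2 and 3 are incomparable: neither 2≤3 nor 3≤2
→ no greatest lower bound exists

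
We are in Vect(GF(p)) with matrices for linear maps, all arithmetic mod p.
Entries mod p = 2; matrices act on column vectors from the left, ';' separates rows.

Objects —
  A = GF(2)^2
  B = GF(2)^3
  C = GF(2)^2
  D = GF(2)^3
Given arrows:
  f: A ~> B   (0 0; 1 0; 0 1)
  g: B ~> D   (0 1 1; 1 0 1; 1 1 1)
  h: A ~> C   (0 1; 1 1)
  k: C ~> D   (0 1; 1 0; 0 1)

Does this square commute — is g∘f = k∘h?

1) trace f;g:
  e0=[1,0] f~>[0,1,0] g~>[1,0,1]
  e1=[0,1] f~>[0,0,1] g~>[1,1,1]
  ⟦path⟧₁ = (1 1; 0 1; 1 1)
2) trace h;k:
  e0=[1,0] h~>[0,1] k~>[1,0,1]
  e1=[0,1] h~>[1,1] k~>[1,1,1]
  ⟦path⟧₂ = (1 1; 0 1; 1 1)
Equal? equal; square commutes

Answer: COMMUTES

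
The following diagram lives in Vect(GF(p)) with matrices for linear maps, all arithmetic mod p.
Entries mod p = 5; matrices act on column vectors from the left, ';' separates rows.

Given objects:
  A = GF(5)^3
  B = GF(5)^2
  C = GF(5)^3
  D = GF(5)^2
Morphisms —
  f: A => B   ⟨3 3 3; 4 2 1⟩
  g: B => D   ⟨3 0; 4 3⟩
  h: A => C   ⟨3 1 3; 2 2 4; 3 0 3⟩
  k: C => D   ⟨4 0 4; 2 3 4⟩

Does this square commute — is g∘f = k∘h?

1) trace f;g:
  e0=[1,0,0] f=>[3,4] g=>[4,4]
  e1=[0,1,0] f=>[3,2] g=>[4,3]
  e2=[0,0,1] f=>[3,1] g=>[4,0]
  result₁ = ⟨4 4 4; 4 3 0⟩
2) trace h;k:
  e0=[1,0,0] h=>[3,2,3] k=>[4,4]
  e1=[0,1,0] h=>[1,2,0] k=>[4,3]
  e2=[0,0,1] h=>[3,4,3] k=>[4,0]
  result₂ = ⟨4 4 4; 4 3 0⟩
Equal? equal; square commutes

Answer: COMMUTES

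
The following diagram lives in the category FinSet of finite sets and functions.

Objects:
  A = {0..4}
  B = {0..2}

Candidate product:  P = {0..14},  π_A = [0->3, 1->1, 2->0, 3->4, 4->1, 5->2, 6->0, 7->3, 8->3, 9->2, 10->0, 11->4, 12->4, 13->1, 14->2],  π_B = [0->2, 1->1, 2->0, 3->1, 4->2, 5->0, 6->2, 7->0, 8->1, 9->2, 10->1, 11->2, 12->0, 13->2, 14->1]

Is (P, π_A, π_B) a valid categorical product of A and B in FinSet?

|A|·|B| = 5·3 = 15;  |P| = 15
Check the pairing map k ↦ (π_A(k), π_B(k)):
  0 -> (3,2)
  1 -> (1,1)
  2 -> (0,0)
  3 -> (4,1)
  4 -> (1,2)
  5 -> (2,0)
  6 -> (0,2)
  7 -> (3,0)
  8 -> (3,1)
  9 -> (2,2)
  10 -> (0,1)
  11 -> (4,2)
  12 -> (4,0)
  13 -> (1,2)  ✗ repeats pair of k=4
  14 -> (2,1)
distinct pairs in image: 14 / 15 needed
  → (1,2) hit at k=4 and k=13

Answer: NOT A VALID PRODUCT — duplicate pair at indices 13,4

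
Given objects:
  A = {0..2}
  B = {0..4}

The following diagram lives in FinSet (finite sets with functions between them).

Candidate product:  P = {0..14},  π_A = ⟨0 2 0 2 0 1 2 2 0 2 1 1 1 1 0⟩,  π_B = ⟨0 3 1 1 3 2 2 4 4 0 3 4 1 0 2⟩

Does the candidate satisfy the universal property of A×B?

|A|·|B| = 3·5 = 15;  |P| = 15
Check the pairing map k ↦ (π_A(k), π_B(k)):
  0 ↦ (0,0)
  1 ↦ (2,3)
  2 ↦ (0,1)
  3 ↦ (2,1)
  4 ↦ (0,3)
  5 ↦ (1,2)
  6 ↦ (2,2)
  7 ↦ (2,4)
  8 ↦ (0,4)
  9 ↦ (2,0)
  10 ↦ (1,3)
  11 ↦ (1,4)
  12 ↦ (1,1)
  13 ↦ (1,0)
  14 ↦ (0,2)
distinct pairs in image: 15 / 15 needed
  → bijection onto A×B; projections well-typed.

Answer: VALID PRODUCT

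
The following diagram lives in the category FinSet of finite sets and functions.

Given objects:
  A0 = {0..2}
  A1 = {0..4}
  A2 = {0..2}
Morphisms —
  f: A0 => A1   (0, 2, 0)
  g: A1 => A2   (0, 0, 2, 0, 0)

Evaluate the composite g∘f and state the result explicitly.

Answer: (0, 2, 0)

Derivation:
  0 f=>0 g=>0
  1 f=>2 g=>2
  2 f=>0 g=>0
⟦path⟧: (0, 2, 0)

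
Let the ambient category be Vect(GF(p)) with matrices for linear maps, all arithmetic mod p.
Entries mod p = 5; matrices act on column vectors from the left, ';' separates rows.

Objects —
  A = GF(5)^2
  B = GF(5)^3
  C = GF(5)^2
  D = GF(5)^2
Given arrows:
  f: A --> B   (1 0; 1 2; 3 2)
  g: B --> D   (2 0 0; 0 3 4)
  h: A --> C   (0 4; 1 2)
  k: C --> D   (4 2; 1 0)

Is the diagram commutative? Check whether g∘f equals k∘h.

Answer: COMMUTES

Derivation:
Along f;g (path 1):
  e0=(1,0) f-->(1,1,3) g-->(2,0)
  e1=(0,1) f-->(0,2,2) g-->(0,4)
  composite₁ = (2 0; 0 4)
Along h;k (path 2):
  e0=(1,0) h-->(0,1) k-->(2,0)
  e1=(0,1) h-->(4,2) k-->(0,4)
  composite₂ = (2 0; 0 4)
Equal? equal; square commutes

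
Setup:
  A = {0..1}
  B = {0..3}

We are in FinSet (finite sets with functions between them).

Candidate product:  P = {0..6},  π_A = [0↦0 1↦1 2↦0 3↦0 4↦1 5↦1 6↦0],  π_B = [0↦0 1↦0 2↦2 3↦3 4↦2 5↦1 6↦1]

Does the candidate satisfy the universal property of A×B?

|A|·|B| = 2·4 = 8;  |P| = 7
  → cardinalities differ; no bijection possible.

Answer: NOT A VALID PRODUCT — |P|=7 ≠ |A|·|B|=8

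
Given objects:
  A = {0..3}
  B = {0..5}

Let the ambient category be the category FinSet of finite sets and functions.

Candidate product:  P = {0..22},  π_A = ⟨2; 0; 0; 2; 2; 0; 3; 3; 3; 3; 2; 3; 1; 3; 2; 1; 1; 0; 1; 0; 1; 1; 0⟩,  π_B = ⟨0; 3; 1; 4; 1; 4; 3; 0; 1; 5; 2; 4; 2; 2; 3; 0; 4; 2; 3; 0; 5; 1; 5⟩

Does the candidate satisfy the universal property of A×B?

|A|·|B| = 4·6 = 24;  |P| = 23
  → cardinalities differ; no bijection possible.

Answer: NOT A VALID PRODUCT — |P|=23 ≠ |A|·|B|=24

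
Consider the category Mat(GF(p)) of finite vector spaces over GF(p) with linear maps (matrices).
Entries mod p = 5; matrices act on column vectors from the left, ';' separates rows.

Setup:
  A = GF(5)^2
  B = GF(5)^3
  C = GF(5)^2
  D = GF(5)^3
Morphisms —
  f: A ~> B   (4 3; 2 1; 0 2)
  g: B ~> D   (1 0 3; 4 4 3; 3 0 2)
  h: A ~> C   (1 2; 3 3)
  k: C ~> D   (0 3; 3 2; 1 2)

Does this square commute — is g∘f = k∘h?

Answer: COMMUTES

Derivation:
1) trace f;g:
  e0=[1,0] f~>[4,2,0] g~>[4,4,2]
  e1=[0,1] f~>[3,1,2] g~>[4,2,3]
  composite₁ = (4 4; 4 2; 2 3)
2) trace h;k:
  e0=[1,0] h~>[1,3] k~>[4,4,2]
  e1=[0,1] h~>[2,3] k~>[4,2,3]
  composite₂ = (4 4; 4 2; 2 3)
Equal? same morphism ✓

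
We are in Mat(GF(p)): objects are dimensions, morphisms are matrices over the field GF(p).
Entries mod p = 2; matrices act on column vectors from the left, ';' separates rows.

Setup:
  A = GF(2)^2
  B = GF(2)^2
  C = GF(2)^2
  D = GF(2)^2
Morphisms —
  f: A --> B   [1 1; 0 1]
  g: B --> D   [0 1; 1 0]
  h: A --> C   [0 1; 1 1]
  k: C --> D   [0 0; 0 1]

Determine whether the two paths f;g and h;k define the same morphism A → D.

Path 1 = f;g:
  e0=[1,0] f-->[1,0] g-->[0,1]
  e1=[0,1] f-->[1,1] g-->[1,1]
  result₁ = [0 1; 1 1]
Path 2 = h;k:
  e0=[1,0] h-->[0,1] k-->[0,1]
  e1=[0,1] h-->[1,1] k-->[0,1]
  result₂ = [0 0; 1 1]
Equal? differ; not commutative

Answer: DOES NOT COMMUTE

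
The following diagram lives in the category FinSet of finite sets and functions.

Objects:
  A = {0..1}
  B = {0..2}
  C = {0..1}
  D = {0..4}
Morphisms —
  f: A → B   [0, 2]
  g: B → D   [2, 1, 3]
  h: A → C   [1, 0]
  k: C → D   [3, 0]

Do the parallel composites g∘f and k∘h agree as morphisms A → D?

Answer: DOES NOT COMMUTE

Trace:
Along f;g (path 1):
  0 f→0 g→2
  1 f→2 g→3
  ⟦path⟧₁ = [2, 3]
Along h;k (path 2):
  0 h→1 k→0
  1 h→0 k→3
  ⟦path⟧₂ = [0, 3]
Equal? distinct morphisms ✗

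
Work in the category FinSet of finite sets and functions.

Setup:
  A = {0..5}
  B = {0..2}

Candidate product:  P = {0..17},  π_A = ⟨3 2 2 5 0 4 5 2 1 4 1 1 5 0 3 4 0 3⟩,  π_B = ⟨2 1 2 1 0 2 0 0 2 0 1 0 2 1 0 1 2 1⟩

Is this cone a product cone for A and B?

Answer: VALID PRODUCT

Derivation:
|A|·|B| = 6·3 = 18;  |P| = 18
Check the pairing map k ↦ (π_A(k), π_B(k)):
  0 : (3,2)
  1 : (2,1)
  2 : (2,2)
  3 : (5,1)
  4 : (0,0)
  5 : (4,2)
  6 : (5,0)
  7 : (2,0)
  8 : (1,2)
  9 : (4,0)
  10 : (1,1)
  11 : (1,0)
  12 : (5,2)
  13 : (0,1)
  14 : (3,0)
  15 : (4,1)
  16 : (0,2)
  17 : (3,1)
distinct pairs in image: 18 / 18 needed
  → bijection onto A×B; projections well-typed.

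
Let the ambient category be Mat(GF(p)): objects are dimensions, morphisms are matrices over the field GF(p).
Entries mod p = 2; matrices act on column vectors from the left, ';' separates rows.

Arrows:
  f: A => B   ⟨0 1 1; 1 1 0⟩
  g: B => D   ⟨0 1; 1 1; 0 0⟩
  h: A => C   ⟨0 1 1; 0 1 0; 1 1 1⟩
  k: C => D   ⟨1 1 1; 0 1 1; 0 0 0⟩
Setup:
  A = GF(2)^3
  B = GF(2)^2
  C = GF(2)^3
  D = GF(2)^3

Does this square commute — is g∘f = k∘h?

Along f;g (path 1):
  e0=⟨1,0,0⟩ f=>⟨0,1⟩ g=>⟨1,1,0⟩
  e1=⟨0,1,0⟩ f=>⟨1,1⟩ g=>⟨1,0,0⟩
  e2=⟨0,0,1⟩ f=>⟨1,0⟩ g=>⟨0,1,0⟩
  result₁ = ⟨1 1 0; 1 0 1; 0 0 0⟩
Along h;k (path 2):
  e0=⟨1,0,0⟩ h=>⟨0,0,1⟩ k=>⟨1,1,0⟩
  e1=⟨0,1,0⟩ h=>⟨1,1,1⟩ k=>⟨1,0,0⟩
  e2=⟨0,0,1⟩ h=>⟨1,0,1⟩ k=>⟨0,1,0⟩
  result₂ = ⟨1 1 0; 1 0 1; 0 0 0⟩
Equal? YES — commutes

Answer: COMMUTES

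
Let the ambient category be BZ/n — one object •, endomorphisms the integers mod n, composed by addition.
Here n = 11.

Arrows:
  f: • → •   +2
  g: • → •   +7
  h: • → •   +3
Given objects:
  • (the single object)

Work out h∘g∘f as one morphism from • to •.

  0 +2≡2 +7≡9 +3≡1  (mod 11)
result: +1

Answer: +1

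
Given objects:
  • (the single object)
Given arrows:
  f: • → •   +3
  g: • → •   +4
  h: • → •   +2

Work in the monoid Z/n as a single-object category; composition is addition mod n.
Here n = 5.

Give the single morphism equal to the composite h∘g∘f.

Answer: +4

Work:
  0 +3≡3 +4≡2 +2≡4  (mod 5)
composite: +4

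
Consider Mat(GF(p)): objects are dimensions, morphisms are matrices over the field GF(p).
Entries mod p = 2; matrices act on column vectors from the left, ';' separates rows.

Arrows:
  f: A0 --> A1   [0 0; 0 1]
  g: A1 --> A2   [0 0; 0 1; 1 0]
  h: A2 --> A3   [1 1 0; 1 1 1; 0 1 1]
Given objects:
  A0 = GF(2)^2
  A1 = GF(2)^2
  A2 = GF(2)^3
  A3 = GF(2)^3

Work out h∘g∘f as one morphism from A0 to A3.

  e0=[1,0] f-->[0,0] g-->[0,0,0] h-->[0,0,0]
  e1=[0,1] f-->[0,1] g-->[0,1,0] h-->[1,1,1]
composite: [0 1; 0 1; 0 1]

Answer: [0 1; 0 1; 0 1]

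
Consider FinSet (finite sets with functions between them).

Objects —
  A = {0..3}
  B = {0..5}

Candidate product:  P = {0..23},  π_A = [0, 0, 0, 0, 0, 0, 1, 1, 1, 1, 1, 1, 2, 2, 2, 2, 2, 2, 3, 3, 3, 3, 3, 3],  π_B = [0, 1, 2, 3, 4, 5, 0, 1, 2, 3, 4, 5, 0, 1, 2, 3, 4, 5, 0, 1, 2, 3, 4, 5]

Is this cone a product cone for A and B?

|A|·|B| = 4·6 = 24;  |P| = 24
Check the pairing map k ↦ (π_A(k), π_B(k)):
  0 -> (0,0)
  1 -> (0,1)
  2 -> (0,2)
  3 -> (0,3)
  4 -> (0,4)
  5 -> (0,5)
  6 -> (1,0)
  7 -> (1,1)
  8 -> (1,2)
  9 -> (1,3)
  10 -> (1,4)
  11 -> (1,5)
  12 -> (2,0)
  13 -> (2,1)
  14 -> (2,2)
  15 -> (2,3)
  16 -> (2,4)
  17 -> (2,5)
  18 -> (3,0)
  19 -> (3,1)
  20 -> (3,2)
  21 -> (3,3)
  22 -> (3,4)
  23 -> (3,5)
distinct pairs in image: 24 / 24 needed
  → bijection onto A×B; projections well-typed.

Answer: VALID PRODUCT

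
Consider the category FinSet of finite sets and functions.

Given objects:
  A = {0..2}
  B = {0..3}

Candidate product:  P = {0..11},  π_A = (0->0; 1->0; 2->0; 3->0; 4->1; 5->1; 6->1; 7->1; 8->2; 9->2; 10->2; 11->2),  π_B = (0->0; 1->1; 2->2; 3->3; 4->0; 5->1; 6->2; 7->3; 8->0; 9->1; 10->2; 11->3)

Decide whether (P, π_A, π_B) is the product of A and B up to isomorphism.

Answer: VALID PRODUCT

Derivation:
|A|·|B| = 3·4 = 12;  |P| = 12
Check the pairing map k ↦ (π_A(k), π_B(k)):
  0 -> (0,0)
  1 -> (0,1)
  2 -> (0,2)
  3 -> (0,3)
  4 -> (1,0)
  5 -> (1,1)
  6 -> (1,2)
  7 -> (1,3)
  8 -> (2,0)
  9 -> (2,1)
  10 -> (2,2)
  11 -> (2,3)
distinct pairs in image: 12 / 12 needed
  → bijection onto A×B; projections well-typed.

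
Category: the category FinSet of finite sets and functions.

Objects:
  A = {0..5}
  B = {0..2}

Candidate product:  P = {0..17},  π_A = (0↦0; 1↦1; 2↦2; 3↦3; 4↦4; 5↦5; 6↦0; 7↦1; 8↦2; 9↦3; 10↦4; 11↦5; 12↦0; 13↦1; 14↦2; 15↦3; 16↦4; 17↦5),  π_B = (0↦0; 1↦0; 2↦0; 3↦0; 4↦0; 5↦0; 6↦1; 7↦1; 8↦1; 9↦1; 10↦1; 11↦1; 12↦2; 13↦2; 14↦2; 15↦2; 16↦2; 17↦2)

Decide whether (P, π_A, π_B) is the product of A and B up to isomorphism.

|A|·|B| = 6·3 = 18;  |P| = 18
Check the pairing map k ↦ (π_A(k), π_B(k)):
  0 ↦ (0,0)
  1 ↦ (1,0)
  2 ↦ (2,0)
  3 ↦ (3,0)
  4 ↦ (4,0)
  5 ↦ (5,0)
  6 ↦ (0,1)
  7 ↦ (1,1)
  8 ↦ (2,1)
  9 ↦ (3,1)
  10 ↦ (4,1)
  11 ↦ (5,1)
  12 ↦ (0,2)
  13 ↦ (1,2)
  14 ↦ (2,2)
  15 ↦ (3,2)
  16 ↦ (4,2)
  17 ↦ (5,2)
distinct pairs in image: 18 / 18 needed
  → bijection onto A×B; projections well-typed.

Answer: VALID PRODUCT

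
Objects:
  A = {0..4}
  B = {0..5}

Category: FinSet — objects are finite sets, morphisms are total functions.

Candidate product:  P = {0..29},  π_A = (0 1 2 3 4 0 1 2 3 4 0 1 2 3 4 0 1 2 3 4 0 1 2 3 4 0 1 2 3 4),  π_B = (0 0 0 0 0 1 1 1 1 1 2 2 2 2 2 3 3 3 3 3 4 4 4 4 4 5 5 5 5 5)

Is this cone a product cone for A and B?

|A|·|B| = 5·6 = 30;  |P| = 30
Check the pairing map k ↦ (π_A(k), π_B(k)):
  0 : (0,0)
  1 : (1,0)
  2 : (2,0)
  3 : (3,0)
  4 : (4,0)
  5 : (0,1)
  6 : (1,1)
  7 : (2,1)
  8 : (3,1)
  9 : (4,1)
  10 : (0,2)
  11 : (1,2)
  12 : (2,2)
  13 : (3,2)
  14 : (4,2)
  15 : (0,3)
  16 : (1,3)
  17 : (2,3)
  18 : (3,3)
  19 : (4,3)
  20 : (0,4)
  21 : (1,4)
  22 : (2,4)
  23 : (3,4)
  24 : (4,4)
  25 : (0,5)
  26 : (1,5)
  27 : (2,5)
  28 : (3,5)
  29 : (4,5)
distinct pairs in image: 30 / 30 needed
  → bijection onto A×B; projections well-typed.

Answer: VALID PRODUCT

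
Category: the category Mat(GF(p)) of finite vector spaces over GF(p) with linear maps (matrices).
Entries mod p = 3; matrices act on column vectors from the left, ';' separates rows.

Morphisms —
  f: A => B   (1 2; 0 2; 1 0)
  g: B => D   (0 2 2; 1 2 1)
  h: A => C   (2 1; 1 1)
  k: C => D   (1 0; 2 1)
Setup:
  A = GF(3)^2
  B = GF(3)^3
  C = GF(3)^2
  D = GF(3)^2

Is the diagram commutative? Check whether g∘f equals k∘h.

Path 1 = f;g:
  e0=(1,0) f=>(1,0,1) g=>(2,2)
  e1=(0,1) f=>(2,2,0) g=>(1,0)
  ⟦path⟧₁ = (2 1; 2 0)
Path 2 = h;k:
  e0=(1,0) h=>(2,1) k=>(2,2)
  e1=(0,1) h=>(1,1) k=>(1,0)
  ⟦path⟧₂ = (2 1; 2 0)
Equal? same morphism ✓

Answer: COMMUTES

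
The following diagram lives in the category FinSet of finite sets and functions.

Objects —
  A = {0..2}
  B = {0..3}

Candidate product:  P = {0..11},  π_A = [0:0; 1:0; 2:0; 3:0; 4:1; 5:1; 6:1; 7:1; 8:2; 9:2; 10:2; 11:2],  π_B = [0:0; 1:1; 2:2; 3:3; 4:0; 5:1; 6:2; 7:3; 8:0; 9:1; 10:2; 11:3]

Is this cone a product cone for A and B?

Answer: VALID PRODUCT

Derivation:
|A|·|B| = 3·4 = 12;  |P| = 12
Check the pairing map k ↦ (π_A(k), π_B(k)):
  0 : (0,0)
  1 : (0,1)
  2 : (0,2)
  3 : (0,3)
  4 : (1,0)
  5 : (1,1)
  6 : (1,2)
  7 : (1,3)
  8 : (2,0)
  9 : (2,1)
  10 : (2,2)
  11 : (2,3)
distinct pairs in image: 12 / 12 needed
  → bijection onto A×B; projections well-typed.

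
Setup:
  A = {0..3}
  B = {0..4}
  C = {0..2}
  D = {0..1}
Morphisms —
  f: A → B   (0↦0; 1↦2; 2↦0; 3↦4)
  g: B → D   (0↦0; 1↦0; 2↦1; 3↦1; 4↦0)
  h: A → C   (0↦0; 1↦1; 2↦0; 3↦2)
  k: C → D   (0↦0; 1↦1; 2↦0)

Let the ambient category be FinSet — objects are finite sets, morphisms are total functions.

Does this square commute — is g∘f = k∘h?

Answer: COMMUTES

Trace:
Path 1 = f;g:
  0 f→0 g→0
  1 f→2 g→1
  2 f→0 g→0
  3 f→4 g→0
  composite₁ = (0↦0; 1↦1; 2↦0; 3↦0)
Path 2 = h;k:
  0 h→0 k→0
  1 h→1 k→1
  2 h→0 k→0
  3 h→2 k→0
  composite₂ = (0↦0; 1↦1; 2↦0; 3↦0)
Equal? equal; square commutes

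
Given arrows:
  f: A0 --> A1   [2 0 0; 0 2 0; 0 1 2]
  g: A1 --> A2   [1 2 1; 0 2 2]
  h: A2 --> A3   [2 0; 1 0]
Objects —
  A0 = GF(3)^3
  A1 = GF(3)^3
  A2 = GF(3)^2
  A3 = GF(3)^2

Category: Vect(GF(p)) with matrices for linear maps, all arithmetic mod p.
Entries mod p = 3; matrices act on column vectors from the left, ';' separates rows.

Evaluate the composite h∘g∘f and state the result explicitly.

Answer: [1 1 1; 2 2 2]

Derivation:
  e0=(1,0,0) f-->(2,0,0) g-->(2,0) h-->(1,2)
  e1=(0,1,0) f-->(0,2,1) g-->(2,0) h-->(1,2)
  e2=(0,0,1) f-->(0,0,2) g-->(2,1) h-->(1,2)
⟦path⟧: [1 1 1; 2 2 2]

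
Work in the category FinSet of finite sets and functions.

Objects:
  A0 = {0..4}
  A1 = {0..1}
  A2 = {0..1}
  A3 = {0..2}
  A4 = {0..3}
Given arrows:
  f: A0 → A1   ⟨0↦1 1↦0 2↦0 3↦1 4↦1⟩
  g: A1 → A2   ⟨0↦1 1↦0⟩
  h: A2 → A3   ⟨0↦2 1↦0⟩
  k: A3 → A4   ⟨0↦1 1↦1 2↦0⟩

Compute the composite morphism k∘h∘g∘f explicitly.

  0 f→1 g→0 h→2 k→0
  1 f→0 g→1 h→0 k→1
  2 f→0 g→1 h→0 k→1
  3 f→1 g→0 h→2 k→0
  4 f→1 g→0 h→2 k→0
composite: ⟨0↦0 1↦1 2↦1 3↦0 4↦0⟩

Answer: ⟨0↦0 1↦1 2↦1 3↦0 4↦0⟩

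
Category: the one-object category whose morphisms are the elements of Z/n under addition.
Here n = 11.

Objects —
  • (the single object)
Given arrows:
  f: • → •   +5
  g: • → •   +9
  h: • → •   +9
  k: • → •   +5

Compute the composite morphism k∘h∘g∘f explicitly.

Answer: +6

Trace:
  0 +5≡5 +9≡3 +9≡1 +5≡6  (mod 11)
⟦path⟧: +6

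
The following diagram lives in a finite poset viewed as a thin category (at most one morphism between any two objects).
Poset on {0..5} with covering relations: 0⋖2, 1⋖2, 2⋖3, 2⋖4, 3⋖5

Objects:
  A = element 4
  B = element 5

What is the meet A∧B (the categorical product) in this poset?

Answer: A∧B = 2

Trace:
Common predecessors of 4,5: {0,1,2}
  0 <= 2
  1 <= 2
  2 <= 2
glb = 2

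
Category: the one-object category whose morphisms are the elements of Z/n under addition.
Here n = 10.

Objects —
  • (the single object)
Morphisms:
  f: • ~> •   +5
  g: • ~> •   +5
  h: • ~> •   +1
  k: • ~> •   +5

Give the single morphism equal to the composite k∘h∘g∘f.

Answer: +6

Trace:
  0 +5≡5 +5≡0 +1≡1 +5≡6  (mod 10)
composite: +6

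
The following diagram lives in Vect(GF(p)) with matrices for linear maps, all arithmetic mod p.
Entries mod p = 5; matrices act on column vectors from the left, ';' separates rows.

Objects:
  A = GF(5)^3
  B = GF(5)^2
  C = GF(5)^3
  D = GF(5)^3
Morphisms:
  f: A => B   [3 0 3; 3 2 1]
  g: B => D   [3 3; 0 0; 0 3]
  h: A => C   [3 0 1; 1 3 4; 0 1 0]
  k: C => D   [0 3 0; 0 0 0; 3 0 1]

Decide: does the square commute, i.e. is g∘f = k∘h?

Answer: DOES NOT COMMUTE

Work:
Path 1 = f;g:
  e0=(1,0,0) f=>(3,3) g=>(3,0,4)
  e1=(0,1,0) f=>(0,2) g=>(1,0,1)
  e2=(0,0,1) f=>(3,1) g=>(2,0,3)
  composite₁ = [3 1 2; 0 0 0; 4 1 3]
Path 2 = h;k:
  e0=(1,0,0) h=>(3,1,0) k=>(3,0,4)
  e1=(0,1,0) h=>(0,3,1) k=>(4,0,1)
  e2=(0,0,1) h=>(1,4,0) k=>(2,0,3)
  composite₂ = [3 4 2; 0 0 0; 4 1 3]
Equal? differ; not commutative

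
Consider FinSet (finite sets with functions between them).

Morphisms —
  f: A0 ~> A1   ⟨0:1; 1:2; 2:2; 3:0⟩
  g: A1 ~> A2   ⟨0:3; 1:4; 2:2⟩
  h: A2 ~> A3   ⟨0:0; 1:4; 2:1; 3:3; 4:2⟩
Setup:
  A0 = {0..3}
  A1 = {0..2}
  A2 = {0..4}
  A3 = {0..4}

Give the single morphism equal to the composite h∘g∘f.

Answer: ⟨0:2; 1:1; 2:1; 3:3⟩

Trace:
  0 f~>1 g~>4 h~>2
  1 f~>2 g~>2 h~>1
  2 f~>2 g~>2 h~>1
  3 f~>0 g~>3 h~>3
composite: ⟨0:2; 1:1; 2:1; 3:3⟩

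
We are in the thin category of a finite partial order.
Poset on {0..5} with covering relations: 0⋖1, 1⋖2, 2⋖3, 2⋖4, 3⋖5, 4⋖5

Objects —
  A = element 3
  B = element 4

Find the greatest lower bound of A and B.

Common predecessors of 3,4: {0,1,2}
  0 ≤ 2
  1 ≤ 2
  2 ≤ 2
glb = 2

Answer: A∧B = 2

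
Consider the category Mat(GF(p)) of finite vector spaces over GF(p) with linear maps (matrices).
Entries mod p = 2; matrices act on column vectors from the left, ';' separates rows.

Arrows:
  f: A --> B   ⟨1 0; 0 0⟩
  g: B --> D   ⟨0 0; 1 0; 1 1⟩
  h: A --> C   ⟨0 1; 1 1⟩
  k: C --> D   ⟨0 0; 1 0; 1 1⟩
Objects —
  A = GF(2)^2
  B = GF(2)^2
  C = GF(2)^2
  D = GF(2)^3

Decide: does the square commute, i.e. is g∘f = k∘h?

1) trace f;g:
  e0=(1,0) f-->(1,0) g-->(0,1,1)
  e1=(0,1) f-->(0,0) g-->(0,0,0)
  composite₁ = ⟨0 0; 1 0; 1 0⟩
2) trace h;k:
  e0=(1,0) h-->(0,1) k-->(0,0,1)
  e1=(0,1) h-->(1,1) k-->(0,1,0)
  composite₂ = ⟨0 0; 0 1; 1 0⟩
Equal? differ; not commutative

Answer: DOES NOT COMMUTE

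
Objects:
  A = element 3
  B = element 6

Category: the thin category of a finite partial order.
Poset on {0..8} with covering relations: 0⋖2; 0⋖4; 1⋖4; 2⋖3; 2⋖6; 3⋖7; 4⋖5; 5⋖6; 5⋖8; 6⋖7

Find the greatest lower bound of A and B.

Common predecessors of 3,6: {0,2}
  0 ⊑ 2
  2 ⊑ 2
glb = 2

Answer: A∧B = 2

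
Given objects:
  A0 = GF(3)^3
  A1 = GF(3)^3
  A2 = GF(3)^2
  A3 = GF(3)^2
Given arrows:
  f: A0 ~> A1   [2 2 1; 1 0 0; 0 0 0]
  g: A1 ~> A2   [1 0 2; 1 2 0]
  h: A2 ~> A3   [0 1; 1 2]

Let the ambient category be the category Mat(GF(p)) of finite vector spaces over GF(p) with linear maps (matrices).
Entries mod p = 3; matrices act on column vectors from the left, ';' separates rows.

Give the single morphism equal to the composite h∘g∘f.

Answer: [1 2 1; 1 0 0]

Trace:
  e0=[1,0,0] f~>[2,1,0] g~>[2,1] h~>[1,1]
  e1=[0,1,0] f~>[2,0,0] g~>[2,2] h~>[2,0]
  e2=[0,0,1] f~>[1,0,0] g~>[1,1] h~>[1,0]
result: [1 2 1; 1 0 0]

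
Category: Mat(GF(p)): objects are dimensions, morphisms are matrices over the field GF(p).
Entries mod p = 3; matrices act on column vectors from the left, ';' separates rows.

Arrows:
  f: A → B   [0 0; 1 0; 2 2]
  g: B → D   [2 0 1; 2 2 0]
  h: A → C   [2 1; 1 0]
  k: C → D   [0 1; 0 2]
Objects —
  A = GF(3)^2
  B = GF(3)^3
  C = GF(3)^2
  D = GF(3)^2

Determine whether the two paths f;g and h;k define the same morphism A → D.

1) trace f;g:
  e0=(1,0) f→(0,1,2) g→(2,2)
  e1=(0,1) f→(0,0,2) g→(2,0)
  result₁ = [2 2; 2 0]
2) trace h;k:
  e0=(1,0) h→(2,1) k→(1,2)
  e1=(0,1) h→(1,0) k→(0,0)
  result₂ = [1 0; 2 0]
Equal? NO — does not commute

Answer: DOES NOT COMMUTE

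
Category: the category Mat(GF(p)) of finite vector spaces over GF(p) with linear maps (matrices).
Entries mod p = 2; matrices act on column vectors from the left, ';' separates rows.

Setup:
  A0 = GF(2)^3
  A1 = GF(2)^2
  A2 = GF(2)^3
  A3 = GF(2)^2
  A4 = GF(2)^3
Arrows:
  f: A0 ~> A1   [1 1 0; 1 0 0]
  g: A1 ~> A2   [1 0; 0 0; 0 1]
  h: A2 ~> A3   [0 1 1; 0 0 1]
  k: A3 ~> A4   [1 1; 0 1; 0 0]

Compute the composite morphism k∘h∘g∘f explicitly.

Answer: [0 0 0; 1 0 0; 0 0 0]

Derivation:
  e0=(1,0,0) f~>(1,1) g~>(1,0,1) h~>(1,1) k~>(0,1,0)
  e1=(0,1,0) f~>(1,0) g~>(1,0,0) h~>(0,0) k~>(0,0,0)
  e2=(0,0,1) f~>(0,0) g~>(0,0,0) h~>(0,0) k~>(0,0,0)
result: [0 0 0; 1 0 0; 0 0 0]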